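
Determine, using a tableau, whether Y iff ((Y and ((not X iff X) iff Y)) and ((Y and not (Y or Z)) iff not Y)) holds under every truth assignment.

Assume the negation and expand:
Initial set: {F (Y iff ((Y and ((not X iff X) iff Y)) and ((Y and not (Y or Z)) iff not Y)))}.
F (Y iff ((Y and ((not X iff X) iff Y)) and ((Y and not (Y or Z)) iff not Y))): β-rule — branch into T Y, F ((Y and ((not X iff X) iff Y)) and ((Y and not (Y or Z)) iff not Y))  //  F Y, T ((Y and ((not X iff X) iff Y)) and ((Y and not (Y or Z)) iff not Y)).
  branch 1 (add T Y, F ((Y and ((not X iff X) iff Y)) and ((Y and not (Y or Z)) iff not Y))):
    F ((Y and ((not X iff X) iff Y)) and ((Y and not (Y or Z)) iff not Y)): β-rule — branch into F (Y and ((not X iff X) iff Y))  //  F ((Y and not (Y or Z)) iff not Y).
      branch 1.1 (add F (Y and ((not X iff X) iff Y))):
        F (Y and ((not X iff X) iff Y)): β-rule — branch into F Y  //  F ((not X iff X) iff Y).
          branch 1.1.1 (add F Y):
            × closes — contains both Y and not Y.
          branch 1.1.2 (add F ((not X iff X) iff Y)):
            F ((not X iff X) iff Y): β-rule — branch into T (not X iff X), F Y  //  F (not X iff X), T Y.
              branch 1.1.2.1 (add T (not X iff X), F Y):
                × closes — contains both Y and not Y.
              branch 1.1.2.2 (add F (not X iff X), T Y):
                F (not X iff X): β-rule — branch into T not X, F X  //  F not X, T X.
                  branch 1.1.2.2.1 (add T not X, F X):
                    ○ open, literals {X=0, Y=1}.
                  branch 1.1.2.2.2 (add F not X, T X):
                    ○ open, literals {X=1, Y=1}.
      branch 1.2 (add F ((Y and not (Y or Z)) iff not Y)):
        F ((Y and not (Y or Z)) iff not Y): β-rule — branch into T (Y and not (Y or Z)), F not Y  //  F (Y and not (Y or Z)), T not Y.
          branch 1.2.1 (add T (Y and not (Y or Z)), F not Y):
            T (Y and not (Y or Z)): α-rule — add T Y, T not (Y or Z).
            T not (Y or Z): α-rule — add F Y, F Z.
            × closes — contains both Y and not Y.
          branch 1.2.2 (add F (Y and not (Y or Z)), T not Y):
            × closes — contains both Y and not Y.
  branch 2 (add F Y, T ((Y and ((not X iff X) iff Y)) and ((Y and not (Y or Z)) iff not Y))):
    T ((Y and ((not X iff X) iff Y)) and ((Y and not (Y or Z)) iff not Y)): α-rule — add T (Y and ((not X iff X) iff Y)), T ((Y and not (Y or Z)) iff not Y).
    T (Y and ((not X iff X) iff Y)): α-rule — add T Y, T ((not X iff X) iff Y).
    × closes — contains both Y and not Y.
5 branches closed, 2 open.
An open branch gives a countermodel: X=0, Y=1 (unmentioned atoms arbitrary); under it the original formula is false.

Not valid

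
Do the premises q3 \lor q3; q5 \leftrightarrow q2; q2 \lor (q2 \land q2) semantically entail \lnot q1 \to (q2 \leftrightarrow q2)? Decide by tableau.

Initial set: {(q3 \lor q3); (q5 \leftrightarrow q2); (q2 \lor (q2 \land q2)); \lnot (\lnot q1 \to (q2 \leftrightarrow q2))}.
\lnot (\lnot q1 \to (q2 \leftrightarrow q2)): α-rule — add \lnot q1, \lnot (q2 \leftrightarrow q2).
(q3 \lor q3): β-rule — branch into q3  //  q3.
  branch 1 (add q3):
    (q5 \leftrightarrow q2): β-rule — branch into q5, q2  //  \lnot q5, \lnot q2.
      branch 1.1 (add q5, q2):
        (q2 \lor (q2 \land q2)): β-rule — branch into q2  //  (q2 \land q2).
          branch 1.1.1 (add q2):
            \lnot (q2 \leftrightarrow q2): β-rule — branch into q2, \lnot q2  //  \lnot q2, q2.
              branch 1.1.1.1 (add q2, \lnot q2):
                × closes — contains both q2 and \lnot q2.
              branch 1.1.1.2 (add \lnot q2, q2):
                × closes — contains both q2 and \lnot q2.
          branch 1.1.2 (add (q2 \land q2)):
            (q2 \land q2): α-rule — add q2, q2.
            \lnot (q2 \leftrightarrow q2): β-rule — branch into q2, \lnot q2  //  \lnot q2, q2.
              branch 1.1.2.1 (add q2, \lnot q2):
                × closes — contains both q2 and \lnot q2.
              branch 1.1.2.2 (add \lnot q2, q2):
                × closes — contains both q2 and \lnot q2.
      branch 1.2 (add \lnot q5, \lnot q2):
        (q2 \lor (q2 \land q2)): β-rule — branch into q2  //  (q2 \land q2).
          branch 1.2.1 (add q2):
            × closes — contains both q2 and \lnot q2.
          branch 1.2.2 (add (q2 \land q2)):
            (q2 \land q2): α-rule — add q2, q2.
            × closes — contains both q2 and \lnot q2.
  branch 2 (add q3):
    (q5 \leftrightarrow q2): β-rule — branch into q5, q2  //  \lnot q5, \lnot q2.
      branch 2.1 (add q5, q2):
        (q2 \lor (q2 \land q2)): β-rule — branch into q2  //  (q2 \land q2).
          branch 2.1.1 (add q2):
            \lnot (q2 \leftrightarrow q2): β-rule — branch into q2, \lnot q2  //  \lnot q2, q2.
              branch 2.1.1.1 (add q2, \lnot q2):
                × closes — contains both q2 and \lnot q2.
              branch 2.1.1.2 (add \lnot q2, q2):
                × closes — contains both q2 and \lnot q2.
          branch 2.1.2 (add (q2 \land q2)):
            (q2 \land q2): α-rule — add q2, q2.
            \lnot (q2 \leftrightarrow q2): β-rule — branch into q2, \lnot q2  //  \lnot q2, q2.
              branch 2.1.2.1 (add q2, \lnot q2):
                × closes — contains both q2 and \lnot q2.
              branch 2.1.2.2 (add \lnot q2, q2):
                × closes — contains both q2 and \lnot q2.
      branch 2.2 (add \lnot q5, \lnot q2):
        (q2 \lor (q2 \land q2)): β-rule — branch into q2  //  (q2 \land q2).
          branch 2.2.1 (add q2):
            × closes — contains both q2 and \lnot q2.
          branch 2.2.2 (add (q2 \land q2)):
            (q2 \land q2): α-rule — add q2, q2.
            × closes — contains both q2 and \lnot q2.
All 12 branches close.
Every branch closed, so the premises entail the conclusion.

Yes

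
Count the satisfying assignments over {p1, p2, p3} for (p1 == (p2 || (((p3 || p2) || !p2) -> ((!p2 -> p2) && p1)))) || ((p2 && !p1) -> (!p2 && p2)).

Initial set: {((p1 == (p2 || (((p3 || p2) || !p2) -> ((!p2 -> p2) && p1)))) || ((p2 && !p1) -> (!p2 && p2)))}.
((p1 == (p2 || (((p3 || p2) || !p2) -> ((!p2 -> p2) && p1)))) || ((p2 && !p1) -> (!p2 && p2))): β-rule — branch into (p1 == (p2 || (((p3 || p2) || !p2) -> ((!p2 -> p2) && p1))))  //  ((p2 && !p1) -> (!p2 && p2)).
  branch 1 (add (p1 == (p2 || (((p3 || p2) || !p2) -> ((!p2 -> p2) && p1))))):
    (p1 == (p2 || (((p3 || p2) || !p2) -> ((!p2 -> p2) && p1)))): β-rule — branch into p1, (p2 || (((p3 || p2) || !p2) -> ((!p2 -> p2) && p1)))  //  !p1, !(p2 || (((p3 || p2) || !p2) -> ((!p2 -> p2) && p1))).
      branch 1.1 (add p1, (p2 || (((p3 || p2) || !p2) -> ((!p2 -> p2) && p1)))):
        (p2 || (((p3 || p2) || !p2) -> ((!p2 -> p2) && p1))): β-rule — branch into p2  //  (((p3 || p2) || !p2) -> ((!p2 -> p2) && p1)).
          branch 1.1.1 (add p2):
            ○ open, literals {p1=true, p2=true}.
          branch 1.1.2 (add (((p3 || p2) || !p2) -> ((!p2 -> p2) && p1))):
            (((p3 || p2) || !p2) -> ((!p2 -> p2) && p1)): β-rule — branch into !((p3 || p2) || !p2)  //  ((!p2 -> p2) && p1).
              branch 1.1.2.1 (add !((p3 || p2) || !p2)):
                !((p3 || p2) || !p2): α-rule — add !(p3 || p2), !!p2.
                !(p3 || p2): α-rule — add !p3, !p2.
                × closes — contains both p2 and !p2.
              branch 1.1.2.2 (add ((!p2 -> p2) && p1)):
                ((!p2 -> p2) && p1): α-rule — add (!p2 -> p2), p1.
                (!p2 -> p2): β-rule — branch into !!p2  //  p2.
                  branch 1.1.2.2.1 (add !!p2):
                    ○ open, literals {p1=true, p2=true}.
                  branch 1.1.2.2.2 (add p2):
                    ○ open, literals {p1=true, p2=true}.
      branch 1.2 (add !p1, !(p2 || (((p3 || p2) || !p2) -> ((!p2 -> p2) && p1)))):
        !(p2 || (((p3 || p2) || !p2) -> ((!p2 -> p2) && p1))): α-rule — add !p2, !(((p3 || p2) || !p2) -> ((!p2 -> p2) && p1)).
        !(((p3 || p2) || !p2) -> ((!p2 -> p2) && p1)): α-rule — add ((p3 || p2) || !p2), !((!p2 -> p2) && p1).
        ((p3 || p2) || !p2): β-rule — branch into (p3 || p2)  //  !p2.
          branch 1.2.1 (add (p3 || p2)):
            !((!p2 -> p2) && p1): β-rule — branch into !(!p2 -> p2)  //  !p1.
              branch 1.2.1.1 (add !(!p2 -> p2)):
                !(!p2 -> p2): α-rule — add !p2, !p2.
                (p3 || p2): β-rule — branch into p3  //  p2.
                  branch 1.2.1.1.1 (add p3):
                    ○ open, literals {p1=false, p2=false, p3=true}.
                  branch 1.2.1.1.2 (add p2):
                    × closes — contains both p2 and !p2.
              branch 1.2.1.2 (add !p1):
                (p3 || p2): β-rule — branch into p3  //  p2.
                  branch 1.2.1.2.1 (add p3):
                    ○ open, literals {p1=false, p2=false, p3=true}.
                  branch 1.2.1.2.2 (add p2):
                    × closes — contains both p2 and !p2.
          branch 1.2.2 (add !p2):
            !((!p2 -> p2) && p1): β-rule — branch into !(!p2 -> p2)  //  !p1.
              branch 1.2.2.1 (add !(!p2 -> p2)):
                !(!p2 -> p2): α-rule — add !p2, !p2.
                ○ open, literals {p1=false, p2=false}.
              branch 1.2.2.2 (add !p1):
                ○ open, literals {p1=false, p2=false}.
  branch 2 (add ((p2 && !p1) -> (!p2 && p2))):
    ((p2 && !p1) -> (!p2 && p2)): β-rule — branch into !(p2 && !p1)  //  (!p2 && p2).
      branch 2.1 (add !(p2 && !p1)):
        !(p2 && !p1): β-rule — branch into !p2  //  !!p1.
          branch 2.1.1 (add !p2):
            ○ open, literals {p2=false}.
          branch 2.1.2 (add !!p1):
            ○ open, literals {p1=true}.
      branch 2.2 (add (!p2 && p2)):
        (!p2 && p2): α-rule — add !p2, p2.
        × closes — contains both p2 and !p2.
4 branches closed, 9 open.
Each open branch fixes some atoms; the unmentioned ones are free. Counting distinct full assignments: branch {p1=true, p2=true} (p3) contributes 2 new; branch {p1=true, p2=true} (p3) contributes 0 new; branch {p1=true, p2=true} (p3) contributes 0 new; branch {p1=false, p2=false, p3=true} (none free) contributes 1 new; branch {p1=false, p2=false, p3=true} (none free) contributes 0 new; branch {p1=false, p2=false} (p3) contributes 1 new; branch {p1=false, p2=false} (p3) contributes 0 new; branch {p2=false} (p1, p3) contributes 2 new; branch {p1=true} (p2, p3) contributes 0 new. Total: 6.

6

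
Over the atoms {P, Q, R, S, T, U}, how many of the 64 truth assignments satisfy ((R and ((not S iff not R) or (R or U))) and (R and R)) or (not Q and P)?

40

Initial set: {(((R and ((not S iff not R) or (R or U))) and (R and R)) or (not Q and P))}.
(((R and ((not S iff not R) or (R or U))) and (R and R)) or (not Q and P)): β-rule — branch into ((R and ((not S iff not R) or (R or U))) and (R and R))  //  (not Q and P).
  branch 1 (add ((R and ((not S iff not R) or (R or U))) and (R and R))):
    ((R and ((not S iff not R) or (R or U))) and (R and R)): α-rule — add (R and ((not S iff not R) or (R or U))), (R and R).
    (R and ((not S iff not R) or (R or U))): α-rule — add R, ((not S iff not R) or (R or U)).
    (R and R): α-rule — add R, R.
    ((not S iff not R) or (R or U)): β-rule — branch into (not S iff not R)  //  (R or U).
      branch 1.1 (add (not S iff not R)):
        (not S iff not R): β-rule — branch into not S, not R  //  not not S, not not R.
          branch 1.1.1 (add not S, not R):
            × closes — contains both R and not R.
          branch 1.1.2 (add not not S, not not R):
            ○ open, literals {R=T, S=T}.
      branch 1.2 (add (R or U)):
        (R or U): β-rule — branch into R  //  U.
          branch 1.2.1 (add R):
            ○ open, literals {R=T}.
          branch 1.2.2 (add U):
            ○ open, literals {R=T, U=T}.
  branch 2 (add (not Q and P)):
    (not Q and P): α-rule — add not Q, P.
    ○ open, literals {P=T, Q=F}.
1 branch closed, 4 open.
Each open branch fixes some atoms; the unmentioned ones are free. Counting distinct full assignments: branch {R=T, S=T} (P, Q, T, U) contributes 16 new; branch {R=T} (P, Q, S, T, U) contributes 16 new; branch {R=T, U=T} (P, Q, S, T) contributes 0 new; branch {P=T, Q=F} (R, S, T, U) contributes 8 new. Total: 40.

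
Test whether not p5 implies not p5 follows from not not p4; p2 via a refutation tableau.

Yes

Initial set: {T not not p4; T p2; F (not p5 implies not p5)}.
T not not p4: drop double negation, giving T p4.
F (not p5 implies not p5): α-rule — add T not p5, F not p5.
× closes — contains both p5 and not p5.
All 1 branch closes.
Every branch closed, so the premises entail the conclusion.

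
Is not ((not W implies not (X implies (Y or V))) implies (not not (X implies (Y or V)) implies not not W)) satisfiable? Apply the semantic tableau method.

Unsatisfiable

Initial set: {not ((not W implies not (X implies (Y or V))) implies (not not (X implies (Y or V)) implies not not W))}.
not ((not W implies not (X implies (Y or V))) implies (not not (X implies (Y or V)) implies not not W)): α-rule — add (not W implies not (X implies (Y or V))), not (not not (X implies (Y or V)) implies not not W).
not (not not (X implies (Y or V)) implies not not W): α-rule — add not not (X implies (Y or V)), not not not W.
not not (X implies (Y or V)): drop double negation, giving (X implies (Y or V)).
not not not W: drop double negation, giving not W.
(not W implies not (X implies (Y or V))): β-rule — branch into not not W  //  not (X implies (Y or V)).
  branch 1 (add not not W):
    × closes — contains both W and not W.
  branch 2 (add not (X implies (Y or V))):
    not (X implies (Y or V)): α-rule — add X, not (Y or V).
    not (Y or V): α-rule — add not Y, not V.
    (X implies (Y or V)): β-rule — branch into not X  //  (Y or V).
      branch 2.1 (add not X):
        × closes — contains both X and not X.
      branch 2.2 (add (Y or V)):
        (Y or V): β-rule — branch into Y  //  V.
          branch 2.2.1 (add Y):
            × closes — contains both Y and not Y.
          branch 2.2.2 (add V):
            × closes — contains both V and not V.
All 4 branches close.
Every branch closed; the formula is unsatisfiable.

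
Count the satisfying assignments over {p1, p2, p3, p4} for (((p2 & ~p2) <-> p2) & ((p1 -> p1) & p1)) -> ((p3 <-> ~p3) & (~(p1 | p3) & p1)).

12

Initial set: {((((p2 & ~p2) <-> p2) & ((p1 -> p1) & p1)) -> ((p3 <-> ~p3) & (~(p1 | p3) & p1)))}.
((((p2 & ~p2) <-> p2) & ((p1 -> p1) & p1)) -> ((p3 <-> ~p3) & (~(p1 | p3) & p1))): β-rule — branch into ~(((p2 & ~p2) <-> p2) & ((p1 -> p1) & p1))  //  ((p3 <-> ~p3) & (~(p1 | p3) & p1)).
  branch 1 (add ~(((p2 & ~p2) <-> p2) & ((p1 -> p1) & p1))):
    ~(((p2 & ~p2) <-> p2) & ((p1 -> p1) & p1)): β-rule — branch into ~((p2 & ~p2) <-> p2)  //  ~((p1 -> p1) & p1).
      branch 1.1 (add ~((p2 & ~p2) <-> p2)):
        ~((p2 & ~p2) <-> p2): β-rule — branch into (p2 & ~p2), ~p2  //  ~(p2 & ~p2), p2.
          branch 1.1.1 (add (p2 & ~p2), ~p2):
            (p2 & ~p2): α-rule — add p2, ~p2.
            × closes — contains both p2 and ~p2.
          branch 1.1.2 (add ~(p2 & ~p2), p2):
            ~(p2 & ~p2): β-rule — branch into ~p2  //  ~~p2.
              branch 1.1.2.1 (add ~p2):
                × closes — contains both p2 and ~p2.
              branch 1.1.2.2 (add ~~p2):
                ○ open, literals {p2=T}.
      branch 1.2 (add ~((p1 -> p1) & p1)):
        ~((p1 -> p1) & p1): β-rule — branch into ~(p1 -> p1)  //  ~p1.
          branch 1.2.1 (add ~(p1 -> p1)):
            ~(p1 -> p1): α-rule — add p1, ~p1.
            × closes — contains both p1 and ~p1.
          branch 1.2.2 (add ~p1):
            ○ open, literals {p1=F}.
  branch 2 (add ((p3 <-> ~p3) & (~(p1 | p3) & p1))):
    ((p3 <-> ~p3) & (~(p1 | p3) & p1)): α-rule — add (p3 <-> ~p3), (~(p1 | p3) & p1).
    (~(p1 | p3) & p1): α-rule — add ~(p1 | p3), p1.
    ~(p1 | p3): α-rule — add ~p1, ~p3.
    × closes — contains both p1 and ~p1.
4 branches closed, 2 open.
Each open branch fixes some atoms; the unmentioned ones are free. Counting distinct full assignments: branch {p2=T} (p1, p3, p4) contributes 8 new; branch {p1=F} (p2, p3, p4) contributes 4 new. Total: 12.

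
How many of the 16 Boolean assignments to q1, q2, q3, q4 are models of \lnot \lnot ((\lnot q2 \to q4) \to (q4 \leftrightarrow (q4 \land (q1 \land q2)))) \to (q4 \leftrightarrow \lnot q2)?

10

Initial set: {(\lnot \lnot ((\lnot q2 \to q4) \to (q4 \leftrightarrow (q4 \land (q1 \land q2)))) \to (q4 \leftrightarrow \lnot q2))}.
(\lnot \lnot ((\lnot q2 \to q4) \to (q4 \leftrightarrow (q4 \land (q1 \land q2)))) \to (q4 \leftrightarrow \lnot q2)): β-rule — branch into \lnot \lnot \lnot ((\lnot q2 \to q4) \to (q4 \leftrightarrow (q4 \land (q1 \land q2))))  //  (q4 \leftrightarrow \lnot q2).
  branch 1 (add \lnot \lnot \lnot ((\lnot q2 \to q4) \to (q4 \leftrightarrow (q4 \land (q1 \land q2))))):
    \lnot \lnot \lnot ((\lnot q2 \to q4) \to (q4 \leftrightarrow (q4 \land (q1 \land q2)))): drop double negation, giving \lnot ((\lnot q2 \to q4) \to (q4 \leftrightarrow (q4 \land (q1 \land q2)))).
    \lnot ((\lnot q2 \to q4) \to (q4 \leftrightarrow (q4 \land (q1 \land q2)))): α-rule — add (\lnot q2 \to q4), \lnot (q4 \leftrightarrow (q4 \land (q1 \land q2))).
    (\lnot q2 \to q4): β-rule — branch into \lnot \lnot q2  //  q4.
      branch 1.1 (add \lnot \lnot q2):
        \lnot (q4 \leftrightarrow (q4 \land (q1 \land q2))): β-rule — branch into q4, \lnot (q4 \land (q1 \land q2))  //  \lnot q4, (q4 \land (q1 \land q2)).
          branch 1.1.1 (add q4, \lnot (q4 \land (q1 \land q2))):
            \lnot (q4 \land (q1 \land q2)): β-rule — branch into \lnot q4  //  \lnot (q1 \land q2).
              branch 1.1.1.1 (add \lnot q4):
                × closes — contains both q4 and \lnot q4.
              branch 1.1.1.2 (add \lnot (q1 \land q2)):
                \lnot (q1 \land q2): β-rule — branch into \lnot q1  //  \lnot q2.
                  branch 1.1.1.2.1 (add \lnot q1):
                    ○ open, literals {q1=false, q2=true, q4=true}.
                  branch 1.1.1.2.2 (add \lnot q2):
                    × closes — contains both q2 and \lnot q2.
          branch 1.1.2 (add \lnot q4, (q4 \land (q1 \land q2))):
            (q4 \land (q1 \land q2)): α-rule — add q4, (q1 \land q2).
            × closes — contains both q4 and \lnot q4.
      branch 1.2 (add q4):
        \lnot (q4 \leftrightarrow (q4 \land (q1 \land q2))): β-rule — branch into q4, \lnot (q4 \land (q1 \land q2))  //  \lnot q4, (q4 \land (q1 \land q2)).
          branch 1.2.1 (add q4, \lnot (q4 \land (q1 \land q2))):
            \lnot (q4 \land (q1 \land q2)): β-rule — branch into \lnot q4  //  \lnot (q1 \land q2).
              branch 1.2.1.1 (add \lnot q4):
                × closes — contains both q4 and \lnot q4.
              branch 1.2.1.2 (add \lnot (q1 \land q2)):
                \lnot (q1 \land q2): β-rule — branch into \lnot q1  //  \lnot q2.
                  branch 1.2.1.2.1 (add \lnot q1):
                    ○ open, literals {q1=false, q4=true}.
                  branch 1.2.1.2.2 (add \lnot q2):
                    ○ open, literals {q2=false, q4=true}.
          branch 1.2.2 (add \lnot q4, (q4 \land (q1 \land q2))):
            × closes — contains both q4 and \lnot q4.
  branch 2 (add (q4 \leftrightarrow \lnot q2)):
    (q4 \leftrightarrow \lnot q2): β-rule — branch into q4, \lnot q2  //  \lnot q4, \lnot \lnot q2.
      branch 2.1 (add q4, \lnot q2):
        ○ open, literals {q2=false, q4=true}.
      branch 2.2 (add \lnot q4, \lnot \lnot q2):
        ○ open, literals {q2=true, q4=false}.
5 branches closed, 5 open.
Each open branch fixes some atoms; the unmentioned ones are free. Counting distinct full assignments: branch {q1=false, q2=true, q4=true} (q3) contributes 2 new; branch {q1=false, q4=true} (q2, q3) contributes 2 new; branch {q2=false, q4=true} (q1, q3) contributes 2 new; branch {q2=false, q4=true} (q1, q3) contributes 0 new; branch {q2=true, q4=false} (q1, q3) contributes 4 new. Total: 10.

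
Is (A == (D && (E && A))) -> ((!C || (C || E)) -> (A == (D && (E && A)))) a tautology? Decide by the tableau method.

Valid

Assume the negation and expand:
Initial set: {F ((A == (D && (E && A))) -> ((!C || (C || E)) -> (A == (D && (E && A)))))}.
F ((A == (D && (E && A))) -> ((!C || (C || E)) -> (A == (D && (E && A))))): α-rule — add T (A == (D && (E && A))), F ((!C || (C || E)) -> (A == (D && (E && A)))).
F ((!C || (C || E)) -> (A == (D && (E && A)))): α-rule — add T (!C || (C || E)), F (A == (D && (E && A))).
T (A == (D && (E && A))): β-rule — branch into T A, T (D && (E && A))  //  F A, F (D && (E && A)).
  branch 1 (add T A, T (D && (E && A))):
    T (D && (E && A)): α-rule — add T D, T (E && A).
    T (E && A): α-rule — add T E, T A.
    T (!C || (C || E)): β-rule — branch into T !C  //  T (C || E).
      branch 1.1 (add T !C):
        F (A == (D && (E && A))): β-rule — branch into T A, F (D && (E && A))  //  F A, T (D && (E && A)).
          branch 1.1.1 (add T A, F (D && (E && A))):
            F (D && (E && A)): β-rule — branch into F D  //  F (E && A).
              branch 1.1.1.1 (add F D):
                × closes — contains both D and !D.
              branch 1.1.1.2 (add F (E && A)):
                F (E && A): β-rule — branch into F E  //  F A.
                  branch 1.1.1.2.1 (add F E):
                    × closes — contains both E and !E.
                  branch 1.1.1.2.2 (add F A):
                    × closes — contains both A and !A.
          branch 1.1.2 (add F A, T (D && (E && A))):
            × closes — contains both A and !A.
      branch 1.2 (add T (C || E)):
        F (A == (D && (E && A))): β-rule — branch into T A, F (D && (E && A))  //  F A, T (D && (E && A)).
          branch 1.2.1 (add T A, F (D && (E && A))):
            T (C || E): β-rule — branch into T C  //  T E.
              branch 1.2.1.1 (add T C):
                F (D && (E && A)): β-rule — branch into F D  //  F (E && A).
                  branch 1.2.1.1.1 (add F D):
                    × closes — contains both D and !D.
                  branch 1.2.1.1.2 (add F (E && A)):
                    F (E && A): β-rule — branch into F E  //  F A.
                      branch 1.2.1.1.2.1 (add F E):
                        × closes — contains both E and !E.
                      branch 1.2.1.1.2.2 (add F A):
                        × closes — contains both A and !A.
              branch 1.2.1.2 (add T E):
                F (D && (E && A)): β-rule — branch into F D  //  F (E && A).
                  branch 1.2.1.2.1 (add F D):
                    × closes — contains both D and !D.
                  branch 1.2.1.2.2 (add F (E && A)):
                    F (E && A): β-rule — branch into F E  //  F A.
                      branch 1.2.1.2.2.1 (add F E):
                        × closes — contains both E and !E.
                      branch 1.2.1.2.2.2 (add F A):
                        × closes — contains both A and !A.
          branch 1.2.2 (add F A, T (D && (E && A))):
            × closes — contains both A and !A.
  branch 2 (add F A, F (D && (E && A))):
    T (!C || (C || E)): β-rule — branch into T !C  //  T (C || E).
      branch 2.1 (add T !C):
        F (A == (D && (E && A))): β-rule — branch into T A, F (D && (E && A))  //  F A, T (D && (E && A)).
          branch 2.1.1 (add T A, F (D && (E && A))):
            × closes — contains both A and !A.
          branch 2.1.2 (add F A, T (D && (E && A))):
            T (D && (E && A)): α-rule — add T D, T (E && A).
            T (E && A): α-rule — add T E, T A.
            × closes — contains both A and !A.
      branch 2.2 (add T (C || E)):
        F (A == (D && (E && A))): β-rule — branch into T A, F (D && (E && A))  //  F A, T (D && (E && A)).
          branch 2.2.1 (add T A, F (D && (E && A))):
            × closes — contains both A and !A.
          branch 2.2.2 (add F A, T (D && (E && A))):
            T (D && (E && A)): α-rule — add T D, T (E && A).
            T (E && A): α-rule — add T E, T A.
            × closes — contains both A and !A.
All 15 branches close.
Every branch closed, so the negation is unsatisfiable and the formula is valid.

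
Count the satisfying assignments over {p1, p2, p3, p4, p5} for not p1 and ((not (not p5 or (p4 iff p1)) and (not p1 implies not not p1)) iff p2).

Initial set: {(not p1 and ((not (not p5 or (p4 iff p1)) and (not p1 implies not not p1)) iff p2))}.
(not p1 and ((not (not p5 or (p4 iff p1)) and (not p1 implies not not p1)) iff p2)): α-rule — add not p1, ((not (not p5 or (p4 iff p1)) and (not p1 implies not not p1)) iff p2).
((not (not p5 or (p4 iff p1)) and (not p1 implies not not p1)) iff p2): β-rule — branch into (not (not p5 or (p4 iff p1)) and (not p1 implies not not p1)), p2  //  not (not (not p5 or (p4 iff p1)) and (not p1 implies not not p1)), not p2.
  branch 1 (add (not (not p5 or (p4 iff p1)) and (not p1 implies not not p1)), p2):
    (not (not p5 or (p4 iff p1)) and (not p1 implies not not p1)): α-rule — add not (not p5 or (p4 iff p1)), (not p1 implies not not p1).
    not (not p5 or (p4 iff p1)): α-rule — add not not p5, not (p4 iff p1).
    (not p1 implies not not p1): β-rule — branch into not not p1  //  not not p1.
      branch 1.1 (add not not p1):
        × closes — contains both p1 and not p1.
      branch 1.2 (add not not p1):
        not not p1: drop double negation, giving p1.
        × closes — contains both p1 and not p1.
  branch 2 (add not (not (not p5 or (p4 iff p1)) and (not p1 implies not not p1)), not p2):
    not (not (not p5 or (p4 iff p1)) and (not p1 implies not not p1)): β-rule — branch into not not (not p5 or (p4 iff p1))  //  not (not p1 implies not not p1).
      branch 2.1 (add not not (not p5 or (p4 iff p1))):
        not not (not p5 or (p4 iff p1)): β-rule — branch into not p5  //  (p4 iff p1).
          branch 2.1.1 (add not p5):
            ○ open, literals {p1=0, p2=0, p5=0}.
          branch 2.1.2 (add (p4 iff p1)):
            (p4 iff p1): β-rule — branch into p4, p1  //  not p4, not p1.
              branch 2.1.2.1 (add p4, p1):
                × closes — contains both p1 and not p1.
              branch 2.1.2.2 (add not p4, not p1):
                ○ open, literals {p1=0, p2=0, p4=0}.
      branch 2.2 (add not (not p1 implies not not p1)):
        not (not p1 implies not not p1): α-rule — add not p1, not not not p1.
        not not not p1: drop double negation, giving not p1.
        ○ open, literals {p1=0, p2=0}.
3 branches closed, 3 open.
Each open branch fixes some atoms; the unmentioned ones are free. Counting distinct full assignments: branch {p1=0, p2=0, p5=0} (p3, p4) contributes 4 new; branch {p1=0, p2=0, p4=0} (p3, p5) contributes 2 new; branch {p1=0, p2=0} (p3, p4, p5) contributes 2 new. Total: 8.

8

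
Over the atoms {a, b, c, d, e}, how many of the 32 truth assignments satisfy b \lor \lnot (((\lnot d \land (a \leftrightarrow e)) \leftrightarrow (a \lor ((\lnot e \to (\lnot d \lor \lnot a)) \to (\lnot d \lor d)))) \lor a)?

Initial set: {T (b \lor \lnot (((\lnot d \land (a \leftrightarrow e)) \leftrightarrow (a \lor ((\lnot e \to (\lnot d \lor \lnot a)) \to (\lnot d \lor d)))) \lor a))}.
T (b \lor \lnot (((\lnot d \land (a \leftrightarrow e)) \leftrightarrow (a \lor ((\lnot e \to (\lnot d \lor \lnot a)) \to (\lnot d \lor d)))) \lor a)): β-rule — branch into T b  //  T \lnot (((\lnot d \land (a \leftrightarrow e)) \leftrightarrow (a \lor ((\lnot e \to (\lnot d \lor \lnot a)) \to (\lnot d \lor d)))) \lor a).
  branch 1 (add T b):
    ○ open, literals {b=true}.
  branch 2 (add T \lnot (((\lnot d \land (a \leftrightarrow e)) \leftrightarrow (a \lor ((\lnot e \to (\lnot d \lor \lnot a)) \to (\lnot d \lor d)))) \lor a)):
    T \lnot (((\lnot d \land (a \leftrightarrow e)) \leftrightarrow (a \lor ((\lnot e \to (\lnot d \lor \lnot a)) \to (\lnot d \lor d)))) \lor a): α-rule — add F ((\lnot d \land (a \leftrightarrow e)) \leftrightarrow (a \lor ((\lnot e \to (\lnot d \lor \lnot a)) \to (\lnot d \lor d)))), F a.
    F ((\lnot d \land (a \leftrightarrow e)) \leftrightarrow (a \lor ((\lnot e \to (\lnot d \lor \lnot a)) \to (\lnot d \lor d)))): β-rule — branch into T (\lnot d \land (a \leftrightarrow e)), F (a \lor ((\lnot e \to (\lnot d \lor \lnot a)) \to (\lnot d \lor d)))  //  F (\lnot d \land (a \leftrightarrow e)), T (a \lor ((\lnot e \to (\lnot d \lor \lnot a)) \to (\lnot d \lor d))).
      branch 2.1 (add T (\lnot d \land (a \leftrightarrow e)), F (a \lor ((\lnot e \to (\lnot d \lor \lnot a)) \to (\lnot d \lor d)))):
        T (\lnot d \land (a \leftrightarrow e)): α-rule — add T \lnot d, T (a \leftrightarrow e).
        F (a \lor ((\lnot e \to (\lnot d \lor \lnot a)) \to (\lnot d \lor d))): α-rule — add F a, F ((\lnot e \to (\lnot d \lor \lnot a)) \to (\lnot d \lor d)).
        F ((\lnot e \to (\lnot d \lor \lnot a)) \to (\lnot d \lor d)): α-rule — add T (\lnot e \to (\lnot d \lor \lnot a)), F (\lnot d \lor d).
        F (\lnot d \lor d): α-rule — add F \lnot d, F d.
        × closes — contains both d and \lnot d.
      branch 2.2 (add F (\lnot d \land (a \leftrightarrow e)), T (a \lor ((\lnot e \to (\lnot d \lor \lnot a)) \to (\lnot d \lor d)))):
        F (\lnot d \land (a \leftrightarrow e)): β-rule — branch into F \lnot d  //  F (a \leftrightarrow e).
          branch 2.2.1 (add F \lnot d):
            T (a \lor ((\lnot e \to (\lnot d \lor \lnot a)) \to (\lnot d \lor d))): β-rule — branch into T a  //  T ((\lnot e \to (\lnot d \lor \lnot a)) \to (\lnot d \lor d)).
              branch 2.2.1.1 (add T a):
                × closes — contains both a and \lnot a.
              branch 2.2.1.2 (add T ((\lnot e \to (\lnot d \lor \lnot a)) \to (\lnot d \lor d))):
                T ((\lnot e \to (\lnot d \lor \lnot a)) \to (\lnot d \lor d)): β-rule — branch into F (\lnot e \to (\lnot d \lor \lnot a))  //  T (\lnot d \lor d).
                  branch 2.2.1.2.1 (add F (\lnot e \to (\lnot d \lor \lnot a))):
                    F (\lnot e \to (\lnot d \lor \lnot a)): α-rule — add T \lnot e, F (\lnot d \lor \lnot a).
                    F (\lnot d \lor \lnot a): α-rule — add F \lnot d, F \lnot a.
                    × closes — contains both a and \lnot a.
                  branch 2.2.1.2.2 (add T (\lnot d \lor d)):
                    T (\lnot d \lor d): β-rule — branch into T \lnot d  //  T d.
                      branch 2.2.1.2.2.1 (add T \lnot d):
                        × closes — contains both d and \lnot d.
                      branch 2.2.1.2.2.2 (add T d):
                        ○ open, literals {a=false, d=true}.
          branch 2.2.2 (add F (a \leftrightarrow e)):
            T (a \lor ((\lnot e \to (\lnot d \lor \lnot a)) \to (\lnot d \lor d))): β-rule — branch into T a  //  T ((\lnot e \to (\lnot d \lor \lnot a)) \to (\lnot d \lor d)).
              branch 2.2.2.1 (add T a):
                × closes — contains both a and \lnot a.
              branch 2.2.2.2 (add T ((\lnot e \to (\lnot d \lor \lnot a)) \to (\lnot d \lor d))):
                F (a \leftrightarrow e): β-rule — branch into T a, F e  //  F a, T e.
                  branch 2.2.2.2.1 (add T a, F e):
                    × closes — contains both a and \lnot a.
                  branch 2.2.2.2.2 (add F a, T e):
                    T ((\lnot e \to (\lnot d \lor \lnot a)) \to (\lnot d \lor d)): β-rule — branch into F (\lnot e \to (\lnot d \lor \lnot a))  //  T (\lnot d \lor d).
                      branch 2.2.2.2.2.1 (add F (\lnot e \to (\lnot d \lor \lnot a))):
                        F (\lnot e \to (\lnot d \lor \lnot a)): α-rule — add T \lnot e, F (\lnot d \lor \lnot a).
                        × closes — contains both e and \lnot e.
                      branch 2.2.2.2.2.2 (add T (\lnot d \lor d)):
                        T (\lnot d \lor d): β-rule — branch into T \lnot d  //  T d.
                          branch 2.2.2.2.2.2.1 (add T \lnot d):
                            ○ open, literals {a=false, d=false, e=true}.
                          branch 2.2.2.2.2.2.2 (add T d):
                            ○ open, literals {a=false, d=true, e=true}.
7 branches closed, 4 open.
Each open branch fixes some atoms; the unmentioned ones are free. Counting distinct full assignments: branch {b=true} (a, c, d, e) contributes 16 new; branch {a=false, d=true} (b, c, e) contributes 4 new; branch {a=false, d=false, e=true} (b, c) contributes 2 new; branch {a=false, d=true, e=true} (b, c) contributes 0 new. Total: 22.

22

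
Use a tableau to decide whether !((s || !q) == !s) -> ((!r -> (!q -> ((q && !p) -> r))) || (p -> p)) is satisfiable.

Initial set: {(!((s || !q) == !s) -> ((!r -> (!q -> ((q && !p) -> r))) || (p -> p)))}.
(!((s || !q) == !s) -> ((!r -> (!q -> ((q && !p) -> r))) || (p -> p))): β-rule — branch into !!((s || !q) == !s)  //  ((!r -> (!q -> ((q && !p) -> r))) || (p -> p)).
  branch 1 (add !!((s || !q) == !s)):
    !!((s || !q) == !s): β-rule — branch into (s || !q), !s  //  !(s || !q), !!s.
      branch 1.1 (add (s || !q), !s):
        (s || !q): β-rule — branch into s  //  !q.
          branch 1.1.1 (add s):
            × closes — contains both s and !s.
          branch 1.1.2 (add !q):
            ○ open, literals {q=false, s=false}.
      branch 1.2 (add !(s || !q), !!s):
        !(s || !q): α-rule — add !s, !!q.
        × closes — contains both s and !s.
  branch 2 (add ((!r -> (!q -> ((q && !p) -> r))) || (p -> p))):
    ((!r -> (!q -> ((q && !p) -> r))) || (p -> p)): β-rule — branch into (!r -> (!q -> ((q && !p) -> r)))  //  (p -> p).
      branch 2.1 (add (!r -> (!q -> ((q && !p) -> r)))):
        (!r -> (!q -> ((q && !p) -> r))): β-rule — branch into !!r  //  (!q -> ((q && !p) -> r)).
          branch 2.1.1 (add !!r):
            ○ open, literals {r=true}.
          branch 2.1.2 (add (!q -> ((q && !p) -> r))):
            (!q -> ((q && !p) -> r)): β-rule — branch into !!q  //  ((q && !p) -> r).
              branch 2.1.2.1 (add !!q):
                ○ open, literals {q=true}.
              branch 2.1.2.2 (add ((q && !p) -> r)):
                ((q && !p) -> r): β-rule — branch into !(q && !p)  //  r.
                  branch 2.1.2.2.1 (add !(q && !p)):
                    !(q && !p): β-rule — branch into !q  //  !!p.
                      branch 2.1.2.2.1.1 (add !q):
                        ○ open, literals {q=false}.
                      branch 2.1.2.2.1.2 (add !!p):
                        ○ open, literals {p=true}.
                  branch 2.1.2.2.2 (add r):
                    ○ open, literals {r=true}.
      branch 2.2 (add (p -> p)):
        (p -> p): β-rule — branch into !p  //  p.
          branch 2.2.1 (add !p):
            ○ open, literals {p=false}.
          branch 2.2.2 (add p):
            ○ open, literals {p=true}.
2 branches closed, 8 open.
An open branch gives a satisfying assignment: q=false, s=false.

Satisfiable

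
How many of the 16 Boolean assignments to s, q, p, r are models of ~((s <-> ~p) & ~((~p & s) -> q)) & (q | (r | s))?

Initial set: {T (~((s <-> ~p) & ~((~p & s) -> q)) & (q | (r | s)))}.
T (~((s <-> ~p) & ~((~p & s) -> q)) & (q | (r | s))): α-rule — add T ~((s <-> ~p) & ~((~p & s) -> q)), T (q | (r | s)).
T ~((s <-> ~p) & ~((~p & s) -> q)): β-rule — branch into F (s <-> ~p)  //  F ~((~p & s) -> q).
  branch 1 (add F (s <-> ~p)):
    T (q | (r | s)): β-rule — branch into T q  //  T (r | s).
      branch 1.1 (add T q):
        F (s <-> ~p): β-rule — branch into T s, F ~p  //  F s, T ~p.
          branch 1.1.1 (add T s, F ~p):
            ○ open, literals {p=1, q=1, s=1}.
          branch 1.1.2 (add F s, T ~p):
            ○ open, literals {p=0, q=1, s=0}.
      branch 1.2 (add T (r | s)):
        F (s <-> ~p): β-rule — branch into T s, F ~p  //  F s, T ~p.
          branch 1.2.1 (add T s, F ~p):
            T (r | s): β-rule — branch into T r  //  T s.
              branch 1.2.1.1 (add T r):
                ○ open, literals {p=1, r=1, s=1}.
              branch 1.2.1.2 (add T s):
                ○ open, literals {p=1, s=1}.
          branch 1.2.2 (add F s, T ~p):
            T (r | s): β-rule — branch into T r  //  T s.
              branch 1.2.2.1 (add T r):
                ○ open, literals {p=0, r=1, s=0}.
              branch 1.2.2.2 (add T s):
                × closes — contains both s and ~s.
  branch 2 (add F ~((~p & s) -> q)):
    T (q | (r | s)): β-rule — branch into T q  //  T (r | s).
      branch 2.1 (add T q):
        F ~((~p & s) -> q): β-rule — branch into F (~p & s)  //  T q.
          branch 2.1.1 (add F (~p & s)):
            F (~p & s): β-rule — branch into F ~p  //  F s.
              branch 2.1.1.1 (add F ~p):
                ○ open, literals {p=1, q=1}.
              branch 2.1.1.2 (add F s):
                ○ open, literals {q=1, s=0}.
          branch 2.1.2 (add T q):
            ○ open, literals {q=1}.
      branch 2.2 (add T (r | s)):
        F ~((~p & s) -> q): β-rule — branch into F (~p & s)  //  T q.
          branch 2.2.1 (add F (~p & s)):
            T (r | s): β-rule — branch into T r  //  T s.
              branch 2.2.1.1 (add T r):
                F (~p & s): β-rule — branch into F ~p  //  F s.
                  branch 2.2.1.1.1 (add F ~p):
                    ○ open, literals {p=1, r=1}.
                  branch 2.2.1.1.2 (add F s):
                    ○ open, literals {r=1, s=0}.
              branch 2.2.1.2 (add T s):
                F (~p & s): β-rule — branch into F ~p  //  F s.
                  branch 2.2.1.2.1 (add F ~p):
                    ○ open, literals {p=1, s=1}.
                  branch 2.2.1.2.2 (add F s):
                    × closes — contains both s and ~s.
          branch 2.2.2 (add T q):
            T (r | s): β-rule — branch into T r  //  T s.
              branch 2.2.2.1 (add T r):
                ○ open, literals {q=1, r=1}.
              branch 2.2.2.2 (add T s):
                ○ open, literals {q=1, s=1}.
2 branches closed, 13 open.
Each open branch fixes some atoms; the unmentioned ones are free. Counting distinct full assignments: branch {p=1, q=1, s=1} (r) contributes 2 new; branch {p=0, q=1, s=0} (r) contributes 2 new; branch {p=1, r=1, s=1} (q) contributes 1 new; branch {p=1, s=1} (q, r) contributes 1 new; branch {p=0, r=1, s=0} (q) contributes 1 new; branch {p=1, q=1} (s, r) contributes 2 new; branch {q=1, s=0} (p, r) contributes 0 new; branch {q=1} (s, p, r) contributes 2 new; branch {p=1, r=1} (s, q) contributes 1 new; branch {r=1, s=0} (q, p) contributes 0 new; branch {p=1, s=1} (q, r) contributes 0 new; branch {q=1, r=1} (s, p) contributes 0 new; branch {q=1, s=1} (p, r) contributes 0 new. Total: 12.

12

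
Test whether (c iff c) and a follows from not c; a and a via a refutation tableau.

Yes

Initial set: {not c; (a and a); not ((c iff c) and a)}.
(a and a): α-rule — add a, a.
not ((c iff c) and a): β-rule — branch into not (c iff c)  //  not a.
  branch 1 (add not (c iff c)):
    not (c iff c): β-rule — branch into c, not c  //  not c, c.
      branch 1.1 (add c, not c):
        × closes — contains both c and not c.
      branch 1.2 (add not c, c):
        × closes — contains both c and not c.
  branch 2 (add not a):
    × closes — contains both a and not a.
All 3 branches close.
Every branch closed, so the premises entail the conclusion.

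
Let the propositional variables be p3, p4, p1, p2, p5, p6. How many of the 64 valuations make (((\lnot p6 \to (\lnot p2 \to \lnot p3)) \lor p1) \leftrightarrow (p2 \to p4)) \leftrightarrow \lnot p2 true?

44

Initial set: {T ((((\lnot p6 \to (\lnot p2 \to \lnot p3)) \lor p1) \leftrightarrow (p2 \to p4)) \leftrightarrow \lnot p2)}.
T ((((\lnot p6 \to (\lnot p2 \to \lnot p3)) \lor p1) \leftrightarrow (p2 \to p4)) \leftrightarrow \lnot p2): β-rule — branch into T (((\lnot p6 \to (\lnot p2 \to \lnot p3)) \lor p1) \leftrightarrow (p2 \to p4)), T \lnot p2  //  F (((\lnot p6 \to (\lnot p2 \to \lnot p3)) \lor p1) \leftrightarrow (p2 \to p4)), F \lnot p2.
  branch 1 (add T (((\lnot p6 \to (\lnot p2 \to \lnot p3)) \lor p1) \leftrightarrow (p2 \to p4)), T \lnot p2):
    T (((\lnot p6 \to (\lnot p2 \to \lnot p3)) \lor p1) \leftrightarrow (p2 \to p4)): β-rule — branch into T ((\lnot p6 \to (\lnot p2 \to \lnot p3)) \lor p1), T (p2 \to p4)  //  F ((\lnot p6 \to (\lnot p2 \to \lnot p3)) \lor p1), F (p2 \to p4).
      branch 1.1 (add T ((\lnot p6 \to (\lnot p2 \to \lnot p3)) \lor p1), T (p2 \to p4)):
        T ((\lnot p6 \to (\lnot p2 \to \lnot p3)) \lor p1): β-rule — branch into T (\lnot p6 \to (\lnot p2 \to \lnot p3))  //  T p1.
          branch 1.1.1 (add T (\lnot p6 \to (\lnot p2 \to \lnot p3))):
            T (p2 \to p4): β-rule — branch into F p2  //  T p4.
              branch 1.1.1.1 (add F p2):
                T (\lnot p6 \to (\lnot p2 \to \lnot p3)): β-rule — branch into F \lnot p6  //  T (\lnot p2 \to \lnot p3).
                  branch 1.1.1.1.1 (add F \lnot p6):
                    ○ open, literals {p2=0, p6=1}.
                  branch 1.1.1.1.2 (add T (\lnot p2 \to \lnot p3)):
                    T (\lnot p2 \to \lnot p3): β-rule — branch into F \lnot p2  //  T \lnot p3.
                      branch 1.1.1.1.2.1 (add F \lnot p2):
                        × closes — contains both p2 and \lnot p2.
                      branch 1.1.1.1.2.2 (add T \lnot p3):
                        ○ open, literals {p2=0, p3=0}.
              branch 1.1.1.2 (add T p4):
                T (\lnot p6 \to (\lnot p2 \to \lnot p3)): β-rule — branch into F \lnot p6  //  T (\lnot p2 \to \lnot p3).
                  branch 1.1.1.2.1 (add F \lnot p6):
                    ○ open, literals {p2=0, p4=1, p6=1}.
                  branch 1.1.1.2.2 (add T (\lnot p2 \to \lnot p3)):
                    T (\lnot p2 \to \lnot p3): β-rule — branch into F \lnot p2  //  T \lnot p3.
                      branch 1.1.1.2.2.1 (add F \lnot p2):
                        × closes — contains both p2 and \lnot p2.
                      branch 1.1.1.2.2.2 (add T \lnot p3):
                        ○ open, literals {p2=0, p3=0, p4=1}.
          branch 1.1.2 (add T p1):
            T (p2 \to p4): β-rule — branch into F p2  //  T p4.
              branch 1.1.2.1 (add F p2):
                ○ open, literals {p1=1, p2=0}.
              branch 1.1.2.2 (add T p4):
                ○ open, literals {p1=1, p2=0, p4=1}.
      branch 1.2 (add F ((\lnot p6 \to (\lnot p2 \to \lnot p3)) \lor p1), F (p2 \to p4)):
        F ((\lnot p6 \to (\lnot p2 \to \lnot p3)) \lor p1): α-rule — add F (\lnot p6 \to (\lnot p2 \to \lnot p3)), F p1.
        F (p2 \to p4): α-rule — add T p2, F p4.
        × closes — contains both p2 and \lnot p2.
  branch 2 (add F (((\lnot p6 \to (\lnot p2 \to \lnot p3)) \lor p1) \leftrightarrow (p2 \to p4)), F \lnot p2):
    F (((\lnot p6 \to (\lnot p2 \to \lnot p3)) \lor p1) \leftrightarrow (p2 \to p4)): β-rule — branch into T ((\lnot p6 \to (\lnot p2 \to \lnot p3)) \lor p1), F (p2 \to p4)  //  F ((\lnot p6 \to (\lnot p2 \to \lnot p3)) \lor p1), T (p2 \to p4).
      branch 2.1 (add T ((\lnot p6 \to (\lnot p2 \to \lnot p3)) \lor p1), F (p2 \to p4)):
        F (p2 \to p4): α-rule — add T p2, F p4.
        T ((\lnot p6 \to (\lnot p2 \to \lnot p3)) \lor p1): β-rule — branch into T (\lnot p6 \to (\lnot p2 \to \lnot p3))  //  T p1.
          branch 2.1.1 (add T (\lnot p6 \to (\lnot p2 \to \lnot p3))):
            T (\lnot p6 \to (\lnot p2 \to \lnot p3)): β-rule — branch into F \lnot p6  //  T (\lnot p2 \to \lnot p3).
              branch 2.1.1.1 (add F \lnot p6):
                ○ open, literals {p2=1, p4=0, p6=1}.
              branch 2.1.1.2 (add T (\lnot p2 \to \lnot p3)):
                T (\lnot p2 \to \lnot p3): β-rule — branch into F \lnot p2  //  T \lnot p3.
                  branch 2.1.1.2.1 (add F \lnot p2):
                    ○ open, literals {p2=1, p4=0}.
                  branch 2.1.1.2.2 (add T \lnot p3):
                    ○ open, literals {p2=1, p3=0, p4=0}.
          branch 2.1.2 (add T p1):
            ○ open, literals {p1=1, p2=1, p4=0}.
      branch 2.2 (add F ((\lnot p6 \to (\lnot p2 \to \lnot p3)) \lor p1), T (p2 \to p4)):
        F ((\lnot p6 \to (\lnot p2 \to \lnot p3)) \lor p1): α-rule — add F (\lnot p6 \to (\lnot p2 \to \lnot p3)), F p1.
        F (\lnot p6 \to (\lnot p2 \to \lnot p3)): α-rule — add T \lnot p6, F (\lnot p2 \to \lnot p3).
        F (\lnot p2 \to \lnot p3): α-rule — add T \lnot p2, F \lnot p3.
        × closes — contains both p2 and \lnot p2.
4 branches closed, 10 open.
Each open branch fixes some atoms; the unmentioned ones are free. Counting distinct full assignments: branch {p2=0, p6=1} (p3, p4, p1, p5) contributes 16 new; branch {p2=0, p3=0} (p4, p1, p5, p6) contributes 8 new; branch {p2=0, p4=1, p6=1} (p3, p1, p5) contributes 0 new; branch {p2=0, p3=0, p4=1} (p1, p5, p6) contributes 0 new; branch {p1=1, p2=0} (p3, p4, p5, p6) contributes 4 new; branch {p1=1, p2=0, p4=1} (p3, p5, p6) contributes 0 new; branch {p2=1, p4=0, p6=1} (p3, p1, p5) contributes 8 new; branch {p2=1, p4=0} (p3, p1, p5, p6) contributes 8 new; branch {p2=1, p3=0, p4=0} (p1, p5, p6) contributes 0 new; branch {p1=1, p2=1, p4=0} (p3, p5, p6) contributes 0 new. Total: 44.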